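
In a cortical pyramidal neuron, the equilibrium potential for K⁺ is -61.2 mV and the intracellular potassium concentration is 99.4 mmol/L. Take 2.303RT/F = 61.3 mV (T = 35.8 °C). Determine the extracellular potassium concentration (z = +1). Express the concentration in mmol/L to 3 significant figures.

Nernst: E = (61.3/1) · log₁₀([out]/[in]), so log₁₀([out]/[in]) = -61.2 × 1 / 61.3 = -0.9984.
[out]/[in] = 10^(-0.9984) = 0.1004.
[out] = 0.1004 × 99.4 = 9.977 mmol/L.

9.98 mmol/L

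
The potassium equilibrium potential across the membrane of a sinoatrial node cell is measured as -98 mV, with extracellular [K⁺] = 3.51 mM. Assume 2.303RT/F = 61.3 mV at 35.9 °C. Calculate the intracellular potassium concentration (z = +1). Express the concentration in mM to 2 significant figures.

140 mM

Nernst: E = (61.3/1) · log₁₀([out]/[in]), so log₁₀([out]/[in]) = -98.0 × 1 / 61.3 = -1.5987.
[out]/[in] = 10^(-1.5987) = 0.02519.
[in] = 3.51 / 0.02519 = 139.3 mM.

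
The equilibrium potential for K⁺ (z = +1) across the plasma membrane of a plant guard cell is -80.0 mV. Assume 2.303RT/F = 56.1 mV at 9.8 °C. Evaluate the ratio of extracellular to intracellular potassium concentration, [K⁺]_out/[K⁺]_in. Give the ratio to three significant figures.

log₁₀([out]/[in]) = E·z/(56.1) = -80.0 × 1 / 56.1 = -1.4260
[out]/[in] = 10^(-1.4260) = 0.0375

0.0375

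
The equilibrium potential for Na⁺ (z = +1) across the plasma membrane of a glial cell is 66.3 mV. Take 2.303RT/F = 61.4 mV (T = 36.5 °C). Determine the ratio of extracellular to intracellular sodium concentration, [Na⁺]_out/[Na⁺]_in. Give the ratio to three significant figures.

log₁₀([out]/[in]) = E·z/(61.4) = 66.3 × 1 / 61.4 = 1.0798
[out]/[in] = 10^(1.0798) = 12.02

12.0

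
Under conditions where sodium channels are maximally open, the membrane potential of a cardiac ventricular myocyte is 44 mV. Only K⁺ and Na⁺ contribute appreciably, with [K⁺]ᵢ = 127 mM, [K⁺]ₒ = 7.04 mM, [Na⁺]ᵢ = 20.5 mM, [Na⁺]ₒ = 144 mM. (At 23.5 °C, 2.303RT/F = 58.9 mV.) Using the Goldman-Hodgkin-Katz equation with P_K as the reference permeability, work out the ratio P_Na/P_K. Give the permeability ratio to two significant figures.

24

Let α = P_Na/P_K. GHK: Vm = 58.9·log₁₀[(Kₒ + α·Naₒ)/(Kᵢ + α·Naᵢ)].
10^(Vm/58.9) = 10^(44.0/58.9) = 5.5851
So 5.5851·(Kᵢ + α·Naᵢ) = Kₒ + α·Naₒ → α = (5.5851·127.0 − 7.04) / (144.0 − 5.5851·20.5)
α = (709.3 − 7.04) / (144.0 − 114.5) = 702.3/29.51 = 23.8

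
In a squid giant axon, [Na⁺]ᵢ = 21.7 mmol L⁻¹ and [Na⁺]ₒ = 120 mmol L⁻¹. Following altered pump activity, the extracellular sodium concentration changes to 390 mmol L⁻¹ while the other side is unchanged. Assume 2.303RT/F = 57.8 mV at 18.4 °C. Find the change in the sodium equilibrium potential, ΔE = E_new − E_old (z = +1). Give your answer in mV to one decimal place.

29.6 mV

E_old = (57.8/1)·log₁₀(120/21.7) = 42.93 mV
E_new = (57.8/1)·log₁₀(390/21.7) = 72.52 mV
ΔE = 72.52 − (42.93) = 29.59 mV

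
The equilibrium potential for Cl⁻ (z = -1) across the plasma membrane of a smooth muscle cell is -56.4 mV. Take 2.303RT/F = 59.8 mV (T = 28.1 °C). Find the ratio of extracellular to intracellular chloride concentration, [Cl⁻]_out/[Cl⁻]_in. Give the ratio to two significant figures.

log₁₀([out]/[in]) = E·z/(59.8) = -56.4 × -1 / 59.8 = 0.9431
[out]/[in] = 10^(0.9431) = 8.773

8.8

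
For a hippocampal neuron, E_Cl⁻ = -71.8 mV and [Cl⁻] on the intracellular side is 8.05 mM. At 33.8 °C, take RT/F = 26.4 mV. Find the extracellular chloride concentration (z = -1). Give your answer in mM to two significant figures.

Nernst: E = (26.4/-1) · ln([out]/[in]), so ln([out]/[in]) = -71.8 × -1 / 26.4 = 2.7197.
[out]/[in] = e^(2.7197) = 15.18.
[out] = 15.18 × 8.05 = 122.2 mM.

120 mM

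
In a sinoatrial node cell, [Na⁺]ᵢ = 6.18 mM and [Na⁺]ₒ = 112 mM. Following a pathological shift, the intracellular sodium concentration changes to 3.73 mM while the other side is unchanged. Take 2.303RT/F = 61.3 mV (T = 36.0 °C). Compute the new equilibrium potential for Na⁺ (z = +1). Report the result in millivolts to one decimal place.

After the shift: [Na⁺]_out = 112, [Na⁺]_in = 3.73 mM.
E_new = (61.3/1)·log₁₀(112/3.73) = 61.30 · (1.4775) = 90.57 mV

90.6 mV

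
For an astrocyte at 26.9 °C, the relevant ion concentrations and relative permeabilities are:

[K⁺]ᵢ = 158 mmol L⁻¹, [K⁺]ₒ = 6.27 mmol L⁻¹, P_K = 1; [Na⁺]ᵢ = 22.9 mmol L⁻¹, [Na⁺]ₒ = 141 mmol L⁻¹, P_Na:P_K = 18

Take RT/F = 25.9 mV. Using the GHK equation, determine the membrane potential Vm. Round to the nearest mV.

Vm = 25.9 · ln[(Σ P·[cation]ₒ + Σ P·[anion]ᵢ) / (Σ P·[cation]ᵢ + Σ P·[anion]ₒ)]
Numerator = 1×6.27 + 18×141 = 2544
Denominator = 1×158 + 18×22.9 = 570.2
Vm = 25.9 · ln(4.4621) = 25.9 × (1.4956) = 38.74 mV

39 mV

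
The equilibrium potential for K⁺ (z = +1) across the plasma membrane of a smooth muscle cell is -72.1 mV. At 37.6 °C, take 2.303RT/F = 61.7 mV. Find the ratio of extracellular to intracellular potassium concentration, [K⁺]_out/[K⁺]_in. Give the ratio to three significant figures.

0.0678

log₁₀([out]/[in]) = E·z/(61.7) = -72.1 × 1 / 61.7 = -1.1686
[out]/[in] = 10^(-1.1686) = 0.06783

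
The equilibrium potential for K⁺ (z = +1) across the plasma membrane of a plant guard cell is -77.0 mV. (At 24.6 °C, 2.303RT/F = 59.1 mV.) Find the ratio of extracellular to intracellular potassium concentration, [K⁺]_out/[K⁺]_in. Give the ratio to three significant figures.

0.0498

log₁₀([out]/[in]) = E·z/(59.1) = -77.0 × 1 / 59.1 = -1.3029
[out]/[in] = 10^(-1.3029) = 0.04979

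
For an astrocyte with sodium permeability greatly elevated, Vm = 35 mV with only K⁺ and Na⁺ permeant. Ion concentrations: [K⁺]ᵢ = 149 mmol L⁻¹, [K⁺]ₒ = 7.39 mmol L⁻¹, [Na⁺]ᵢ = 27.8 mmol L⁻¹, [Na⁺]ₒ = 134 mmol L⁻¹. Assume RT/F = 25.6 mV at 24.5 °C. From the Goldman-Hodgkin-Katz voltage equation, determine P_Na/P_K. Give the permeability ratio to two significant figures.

Let α = P_Na/P_K. GHK: Vm = 25.6·ln[(Kₒ + α·Naₒ)/(Kᵢ + α·Naᵢ)].
e^(Vm/25.6) = e^(35.0/25.6) = 3.9243
So 3.9243·(Kᵢ + α·Naᵢ) = Kₒ + α·Naₒ → α = (3.9243·149.0 − 7.39) / (134.0 − 3.9243·27.8)
α = (584.7 − 7.39) / (134.0 − 109.1) = 577.3/24.9 = 23.18

23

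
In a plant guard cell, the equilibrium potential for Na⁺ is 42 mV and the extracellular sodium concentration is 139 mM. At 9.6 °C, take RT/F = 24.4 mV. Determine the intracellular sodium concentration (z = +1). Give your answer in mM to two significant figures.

25 mM

Nernst: E = (24.4/1) · ln([out]/[in]), so ln([out]/[in]) = 42.0 × 1 / 24.4 = 1.7213.
[out]/[in] = e^(1.7213) = 5.592.
[in] = 139 / 5.592 = 24.86 mM.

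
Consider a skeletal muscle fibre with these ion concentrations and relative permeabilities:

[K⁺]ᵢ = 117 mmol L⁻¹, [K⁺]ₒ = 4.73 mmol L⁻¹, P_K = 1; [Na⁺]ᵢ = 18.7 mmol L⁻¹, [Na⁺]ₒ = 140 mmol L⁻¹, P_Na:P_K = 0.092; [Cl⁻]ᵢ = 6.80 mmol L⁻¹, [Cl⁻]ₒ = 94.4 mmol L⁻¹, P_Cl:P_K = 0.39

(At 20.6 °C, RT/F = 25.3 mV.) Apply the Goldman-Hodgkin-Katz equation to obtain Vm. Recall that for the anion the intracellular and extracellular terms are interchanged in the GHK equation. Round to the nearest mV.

Vm = 25.3 · ln[(Σ P·[cation]ₒ + Σ P·[anion]ᵢ) / (Σ P·[cation]ᵢ + Σ P·[anion]ₒ)]
Numerator = 1×4.73 + 0.092×140 + 0.39×6.80 = 20.26
Denominator = 1×117 + 0.092×18.7 + 0.39×94.4 = 155.5
Vm = 25.3 · ln(0.13027) = 25.3 × (-2.0381) = -51.56 mV

-52 mV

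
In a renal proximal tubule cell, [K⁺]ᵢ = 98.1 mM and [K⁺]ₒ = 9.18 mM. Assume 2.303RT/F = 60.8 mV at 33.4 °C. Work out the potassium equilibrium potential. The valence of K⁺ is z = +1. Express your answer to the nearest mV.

E = (60.8/z) · log₁₀([K⁺]_out/[K⁺]_in) with z = +1.
= (60.8/1) · log₁₀(9.18/98.1) = 60.80 · log₁₀(0.09358)
= 60.80 · (-1.0288) = -62.55 mV

-63 mV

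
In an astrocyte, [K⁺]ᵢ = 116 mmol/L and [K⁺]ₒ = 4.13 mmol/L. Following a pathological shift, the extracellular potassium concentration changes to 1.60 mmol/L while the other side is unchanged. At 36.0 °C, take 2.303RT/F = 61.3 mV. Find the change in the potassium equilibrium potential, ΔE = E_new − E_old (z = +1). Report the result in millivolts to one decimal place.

E_old = (61.3/1)·log₁₀(4.13/116) = -88.79 mV
E_new = (61.3/1)·log₁₀(1.60/116) = -114.04 mV
ΔE = -114.04 − (-88.79) = -25.25 mV

-25.2 mV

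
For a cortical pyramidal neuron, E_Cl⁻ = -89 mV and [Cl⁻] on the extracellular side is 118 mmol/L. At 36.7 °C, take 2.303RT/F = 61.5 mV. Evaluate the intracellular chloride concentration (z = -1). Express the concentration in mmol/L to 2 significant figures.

4.2 mmol/L

Nernst: E = (61.5/-1) · log₁₀([out]/[in]), so log₁₀([out]/[in]) = -89.0 × -1 / 61.5 = 1.4472.
[out]/[in] = 10^(1.4472) = 28.
[in] = 118 / 28 = 4.214 mmol/L.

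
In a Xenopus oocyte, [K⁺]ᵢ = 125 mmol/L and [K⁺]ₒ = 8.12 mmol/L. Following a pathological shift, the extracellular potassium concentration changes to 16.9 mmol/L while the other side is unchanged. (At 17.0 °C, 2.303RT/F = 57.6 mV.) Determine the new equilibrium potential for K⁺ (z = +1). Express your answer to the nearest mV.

After the shift: [K⁺]_out = 16.9, [K⁺]_in = 125 mmol/L.
E_new = (57.6/1)·log₁₀(16.9/125) = 57.60 · (-0.8690) = -50.06 mV

-50 mV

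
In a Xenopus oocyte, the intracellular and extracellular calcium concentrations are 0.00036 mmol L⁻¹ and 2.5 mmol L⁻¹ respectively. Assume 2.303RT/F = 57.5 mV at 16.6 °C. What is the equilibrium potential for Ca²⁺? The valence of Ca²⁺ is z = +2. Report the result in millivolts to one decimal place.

E = (57.5/z) · log₁₀([Ca²⁺]_out/[Ca²⁺]_in) with z = +2.
= (57.5/2) · log₁₀(2.5/0.00036) = 28.75 · log₁₀(6944)
= 28.75 · (3.8416) = 110.45 mV

110.4 mV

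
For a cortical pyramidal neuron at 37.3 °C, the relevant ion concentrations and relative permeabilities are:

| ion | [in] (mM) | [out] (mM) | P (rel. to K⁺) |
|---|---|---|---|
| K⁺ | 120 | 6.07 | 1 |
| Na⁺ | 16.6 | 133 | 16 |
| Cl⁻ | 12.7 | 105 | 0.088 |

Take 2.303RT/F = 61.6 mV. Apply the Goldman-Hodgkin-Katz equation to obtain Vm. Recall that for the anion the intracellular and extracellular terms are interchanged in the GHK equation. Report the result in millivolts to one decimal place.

45.2 mV

Vm = 61.6 · log₁₀[(Σ P·[cation]ₒ + Σ P·[anion]ᵢ) / (Σ P·[cation]ᵢ + Σ P·[anion]ₒ)]
Numerator = 1×6.07 + 16×133 + 0.088×12.7 = 2135
Denominator = 1×120 + 16×16.6 + 0.088×105 = 394.8
Vm = 61.6 · log₁₀(5.4077) = 61.6 × (0.7330) = 45.15 mV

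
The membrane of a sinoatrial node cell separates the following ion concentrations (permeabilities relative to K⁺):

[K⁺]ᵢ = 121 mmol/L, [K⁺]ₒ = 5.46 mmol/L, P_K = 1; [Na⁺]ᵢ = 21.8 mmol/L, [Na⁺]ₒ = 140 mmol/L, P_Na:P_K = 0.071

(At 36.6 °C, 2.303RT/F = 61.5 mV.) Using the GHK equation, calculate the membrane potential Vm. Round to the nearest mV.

Vm = 61.5 · log₁₀[(Σ P·[cation]ₒ + Σ P·[anion]ᵢ) / (Σ P·[cation]ᵢ + Σ P·[anion]ₒ)]
Numerator = 1×5.46 + 0.071×140 = 15.4
Denominator = 1×121 + 0.071×21.8 = 122.5
Vm = 61.5 · log₁₀(0.12567) = 61.5 × (-0.9008) = -55.40 mV

-55 mV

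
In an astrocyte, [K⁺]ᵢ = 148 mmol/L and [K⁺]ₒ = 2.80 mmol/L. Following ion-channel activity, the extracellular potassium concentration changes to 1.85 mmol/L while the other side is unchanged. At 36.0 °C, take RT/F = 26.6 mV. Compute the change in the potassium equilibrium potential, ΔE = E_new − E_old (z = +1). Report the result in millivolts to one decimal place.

E_old = (26.6/1)·ln(2.80/148) = -105.54 mV
E_new = (26.6/1)·ln(1.85/148) = -116.56 mV
ΔE = -116.56 − (-105.54) = -11.02 mV

-11.0 mV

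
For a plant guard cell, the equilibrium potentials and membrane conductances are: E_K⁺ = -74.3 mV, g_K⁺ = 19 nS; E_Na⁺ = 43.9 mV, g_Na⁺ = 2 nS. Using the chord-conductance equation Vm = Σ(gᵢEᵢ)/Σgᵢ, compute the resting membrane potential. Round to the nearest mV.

Σ gᵢEᵢ = 19·(-74.3) + 2·(43.9) = -1323.90
Σ gᵢ = 19 + 2 = 21
Vm = -1323.90 / 21 = -63.04 mV

-63 mV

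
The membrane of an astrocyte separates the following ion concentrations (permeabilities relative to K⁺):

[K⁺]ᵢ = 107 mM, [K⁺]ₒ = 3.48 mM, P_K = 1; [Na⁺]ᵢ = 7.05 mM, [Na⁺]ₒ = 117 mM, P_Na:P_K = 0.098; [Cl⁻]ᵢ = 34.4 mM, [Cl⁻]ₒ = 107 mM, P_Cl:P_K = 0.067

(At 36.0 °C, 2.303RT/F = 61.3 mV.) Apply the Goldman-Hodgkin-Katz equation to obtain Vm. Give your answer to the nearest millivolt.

-50 mV

Vm = 61.3 · log₁₀[(Σ P·[cation]ₒ + Σ P·[anion]ᵢ) / (Σ P·[cation]ᵢ + Σ P·[anion]ₒ)]
Numerator = 1×3.48 + 0.098×117 + 0.067×34.4 = 17.25
Denominator = 1×107 + 0.098×7.05 + 0.067×107 = 114.9
Vm = 61.3 · log₁₀(0.15019) = 61.3 × (-0.8234) = -50.47 mV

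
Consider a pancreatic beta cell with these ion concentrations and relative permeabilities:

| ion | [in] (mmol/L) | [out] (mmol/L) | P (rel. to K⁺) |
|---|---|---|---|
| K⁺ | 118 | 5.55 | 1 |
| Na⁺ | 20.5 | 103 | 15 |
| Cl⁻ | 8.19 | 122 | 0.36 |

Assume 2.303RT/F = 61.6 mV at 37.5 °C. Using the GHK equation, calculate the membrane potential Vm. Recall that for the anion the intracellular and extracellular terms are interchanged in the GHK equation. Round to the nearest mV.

32 mV

Vm = 61.6 · log₁₀[(Σ P·[cation]ₒ + Σ P·[anion]ᵢ) / (Σ P·[cation]ᵢ + Σ P·[anion]ₒ)]
Numerator = 1×5.55 + 15×103 + 0.36×8.19 = 1553
Denominator = 1×118 + 15×20.5 + 0.36×122 = 469.4
Vm = 61.6 · log₁₀(3.3094) = 61.6 × (0.5197) = 32.02 mV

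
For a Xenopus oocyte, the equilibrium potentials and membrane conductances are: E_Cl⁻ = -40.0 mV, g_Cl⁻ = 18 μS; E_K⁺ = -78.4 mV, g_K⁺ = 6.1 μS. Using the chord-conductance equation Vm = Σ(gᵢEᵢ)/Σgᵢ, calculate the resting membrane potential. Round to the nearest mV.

Σ gᵢEᵢ = 18·(-40.0) + 6.1·(-78.4) = -1198.24
Σ gᵢ = 18 + 6.1 = 24.1
Vm = -1198.24 / 24.1 = -49.72 mV

-50 mV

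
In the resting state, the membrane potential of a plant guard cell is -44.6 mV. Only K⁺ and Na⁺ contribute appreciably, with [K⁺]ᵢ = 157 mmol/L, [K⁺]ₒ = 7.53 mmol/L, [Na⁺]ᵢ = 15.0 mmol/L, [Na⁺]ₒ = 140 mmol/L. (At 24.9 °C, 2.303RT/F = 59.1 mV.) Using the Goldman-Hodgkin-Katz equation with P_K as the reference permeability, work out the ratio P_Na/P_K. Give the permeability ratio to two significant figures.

Let α = P_Na/P_K. GHK: Vm = 59.1·log₁₀[(Kₒ + α·Naₒ)/(Kᵢ + α·Naᵢ)].
10^(Vm/59.1) = 10^(-44.6/59.1) = 0.17593
So 0.17593·(Kᵢ + α·Naᵢ) = Kₒ + α·Naₒ → α = (0.17593·157.0 − 7.53) / (140.0 − 0.17593·15.0)
α = (27.62 − 7.53) / (140.0 − 2.639) = 20.09/137.4 = 0.1463

0.15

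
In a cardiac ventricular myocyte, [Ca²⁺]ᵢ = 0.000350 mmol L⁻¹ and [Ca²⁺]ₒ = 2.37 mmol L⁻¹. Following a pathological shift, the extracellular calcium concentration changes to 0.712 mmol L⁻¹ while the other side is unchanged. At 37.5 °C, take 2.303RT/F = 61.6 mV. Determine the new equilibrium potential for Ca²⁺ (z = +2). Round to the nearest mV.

102 mV

After the shift: [Ca²⁺]_out = 0.712, [Ca²⁺]_in = 0.000350 mmol L⁻¹.
E_new = (61.6/2)·log₁₀(0.712/0.000350) = 30.80 · (3.3084) = 101.90 mV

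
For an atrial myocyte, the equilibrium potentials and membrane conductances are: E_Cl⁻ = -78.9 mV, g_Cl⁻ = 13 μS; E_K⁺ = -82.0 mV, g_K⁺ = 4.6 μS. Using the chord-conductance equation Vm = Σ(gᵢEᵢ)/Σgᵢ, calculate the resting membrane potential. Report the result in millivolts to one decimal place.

-79.7 mV

Σ gᵢEᵢ = 13·(-78.9) + 4.6·(-82.0) = -1402.90
Σ gᵢ = 13 + 4.6 = 17.6
Vm = -1402.90 / 17.6 = -79.71 mV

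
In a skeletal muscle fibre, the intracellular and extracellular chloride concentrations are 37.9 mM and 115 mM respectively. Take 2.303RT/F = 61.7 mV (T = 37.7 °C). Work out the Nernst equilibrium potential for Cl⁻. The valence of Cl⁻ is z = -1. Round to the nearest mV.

-30 mV

E = (61.7/z) · log₁₀([Cl⁻]_out/[Cl⁻]_in) with z = -1.
For an anion, dividing by z = -1 reverses the sign.
= (61.7/-1) · log₁₀(115/37.9) = -61.70 · log₁₀(3.034)
= -61.70 · (0.4821) = -29.74 mV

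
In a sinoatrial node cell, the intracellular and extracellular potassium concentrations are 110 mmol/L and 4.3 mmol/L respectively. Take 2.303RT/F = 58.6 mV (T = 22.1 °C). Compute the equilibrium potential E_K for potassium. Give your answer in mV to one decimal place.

-82.5 mV

E = (58.6/z) · log₁₀([K⁺]_out/[K⁺]_in) with z = +1.
= (58.6/1) · log₁₀(4.3/110) = 58.60 · log₁₀(0.03909)
= 58.60 · (-1.4079) = -82.50 mV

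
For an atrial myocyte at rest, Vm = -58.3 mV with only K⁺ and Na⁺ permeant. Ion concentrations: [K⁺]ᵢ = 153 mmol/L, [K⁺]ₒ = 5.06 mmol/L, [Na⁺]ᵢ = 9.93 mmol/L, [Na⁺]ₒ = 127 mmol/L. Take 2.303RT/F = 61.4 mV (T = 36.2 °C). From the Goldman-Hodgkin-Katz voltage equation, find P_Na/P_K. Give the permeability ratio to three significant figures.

Let α = P_Na/P_K. GHK: Vm = 61.4·log₁₀[(Kₒ + α·Naₒ)/(Kᵢ + α·Naᵢ)].
10^(Vm/61.4) = 10^(-58.3/61.4) = 0.11233
So 0.11233·(Kᵢ + α·Naᵢ) = Kₒ + α·Naₒ → α = (0.11233·153.0 − 5.06) / (127.0 − 0.11233·9.93)
α = (17.19 − 5.06) / (127.0 − 1.115) = 12.13/125.9 = 0.09633

0.0963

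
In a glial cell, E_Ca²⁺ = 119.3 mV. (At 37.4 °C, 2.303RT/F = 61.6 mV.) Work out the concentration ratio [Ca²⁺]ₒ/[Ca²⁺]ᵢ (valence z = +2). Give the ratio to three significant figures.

log₁₀([out]/[in]) = E·z/(61.6) = 119.3 × 2 / 61.6 = 3.8734
[out]/[in] = 10^(3.8734) = 7471

7470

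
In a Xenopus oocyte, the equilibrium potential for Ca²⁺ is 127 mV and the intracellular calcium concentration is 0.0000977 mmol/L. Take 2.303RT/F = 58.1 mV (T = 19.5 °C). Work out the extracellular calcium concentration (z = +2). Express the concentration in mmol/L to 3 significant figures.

2.30 mmol/L

Nernst: E = (58.1/2) · log₁₀([out]/[in]), so log₁₀([out]/[in]) = 127.0 × 2 / 58.1 = 4.3718.
[out]/[in] = 10^(4.3718) = 2.354e+04.
[out] = 2.354e+04 × 0.0000977 = 2.3 mmol/L.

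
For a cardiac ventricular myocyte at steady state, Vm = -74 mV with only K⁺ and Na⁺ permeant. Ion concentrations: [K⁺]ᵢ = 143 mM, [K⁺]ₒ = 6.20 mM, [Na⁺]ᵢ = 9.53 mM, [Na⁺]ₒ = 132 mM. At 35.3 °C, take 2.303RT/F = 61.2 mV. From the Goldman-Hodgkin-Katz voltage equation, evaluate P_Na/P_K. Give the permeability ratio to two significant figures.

0.020

Let α = P_Na/P_K. GHK: Vm = 61.2·log₁₀[(Kₒ + α·Naₒ)/(Kᵢ + α·Naᵢ)].
10^(Vm/61.2) = 10^(-74.0/61.2) = 0.06178
So 0.06178·(Kᵢ + α·Naᵢ) = Kₒ + α·Naₒ → α = (0.06178·143.0 − 6.2) / (132.0 − 0.06178·9.53)
α = (8.835 − 6.2) / (132.0 − 0.5888) = 2.635/131.4 = 0.02005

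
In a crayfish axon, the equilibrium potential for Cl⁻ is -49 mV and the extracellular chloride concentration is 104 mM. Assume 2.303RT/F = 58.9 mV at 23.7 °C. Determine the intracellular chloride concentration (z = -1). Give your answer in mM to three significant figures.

Nernst: E = (58.9/-1) · log₁₀([out]/[in]), so log₁₀([out]/[in]) = -49.0 × -1 / 58.9 = 0.8319.
[out]/[in] = 10^(0.8319) = 6.791.
[in] = 104 / 6.791 = 15.31 mM.

15.3 mM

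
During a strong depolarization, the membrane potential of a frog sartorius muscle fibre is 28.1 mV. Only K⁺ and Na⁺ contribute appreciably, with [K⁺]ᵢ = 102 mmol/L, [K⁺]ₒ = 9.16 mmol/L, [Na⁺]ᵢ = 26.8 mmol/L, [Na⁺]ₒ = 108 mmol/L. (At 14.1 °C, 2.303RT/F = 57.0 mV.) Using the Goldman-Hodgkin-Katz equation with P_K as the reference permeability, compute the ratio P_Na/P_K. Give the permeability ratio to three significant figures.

Let α = P_Na/P_K. GHK: Vm = 57.0·log₁₀[(Kₒ + α·Naₒ)/(Kᵢ + α·Naᵢ)].
10^(Vm/57.0) = 10^(28.1/57.0) = 3.1116
So 3.1116·(Kᵢ + α·Naᵢ) = Kₒ + α·Naₒ → α = (3.1116·102.0 − 9.16) / (108.0 − 3.1116·26.8)
α = (317.4 − 9.16) / (108.0 − 83.39) = 308.2/24.61 = 12.52

12.5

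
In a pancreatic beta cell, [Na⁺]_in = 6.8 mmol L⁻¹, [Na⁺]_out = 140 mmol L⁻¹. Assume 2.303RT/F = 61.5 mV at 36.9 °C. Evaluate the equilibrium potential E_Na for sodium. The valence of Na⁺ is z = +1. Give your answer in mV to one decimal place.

80.8 mV

E = (61.5/z) · log₁₀([Na⁺]_out/[Na⁺]_in) with z = +1.
= (61.5/1) · log₁₀(140/6.8) = 61.50 · log₁₀(20.59)
= 61.50 · (1.3136) = 80.79 mV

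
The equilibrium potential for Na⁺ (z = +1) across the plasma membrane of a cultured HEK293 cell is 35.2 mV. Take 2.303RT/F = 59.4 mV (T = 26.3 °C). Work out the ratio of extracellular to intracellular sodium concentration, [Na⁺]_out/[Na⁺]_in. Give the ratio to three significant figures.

3.91

log₁₀([out]/[in]) = E·z/(59.4) = 35.2 × 1 / 59.4 = 0.5926
[out]/[in] = 10^(0.5926) = 3.914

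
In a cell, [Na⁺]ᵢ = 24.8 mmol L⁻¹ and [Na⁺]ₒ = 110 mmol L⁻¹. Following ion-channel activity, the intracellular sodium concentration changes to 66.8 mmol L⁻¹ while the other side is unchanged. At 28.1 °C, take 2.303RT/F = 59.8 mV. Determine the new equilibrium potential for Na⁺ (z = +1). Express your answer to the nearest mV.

After the shift: [Na⁺]_out = 110, [Na⁺]_in = 66.8 mmol L⁻¹.
E_new = (59.8/1)·log₁₀(110/66.8) = 59.80 · (0.2166) = 12.95 mV

13 mV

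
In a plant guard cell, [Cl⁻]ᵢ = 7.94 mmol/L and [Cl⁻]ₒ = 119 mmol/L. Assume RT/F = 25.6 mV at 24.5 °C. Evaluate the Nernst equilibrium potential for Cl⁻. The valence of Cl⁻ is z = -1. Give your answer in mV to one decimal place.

-69.3 mV

E = (25.6/z) · ln([Cl⁻]_out/[Cl⁻]_in) with z = -1.
For an anion, dividing by z = -1 reverses the sign.
= (25.6/-1) · ln(119/7.94) = -25.60 · ln(14.99)
= -25.60 · (2.7072) = -69.30 mV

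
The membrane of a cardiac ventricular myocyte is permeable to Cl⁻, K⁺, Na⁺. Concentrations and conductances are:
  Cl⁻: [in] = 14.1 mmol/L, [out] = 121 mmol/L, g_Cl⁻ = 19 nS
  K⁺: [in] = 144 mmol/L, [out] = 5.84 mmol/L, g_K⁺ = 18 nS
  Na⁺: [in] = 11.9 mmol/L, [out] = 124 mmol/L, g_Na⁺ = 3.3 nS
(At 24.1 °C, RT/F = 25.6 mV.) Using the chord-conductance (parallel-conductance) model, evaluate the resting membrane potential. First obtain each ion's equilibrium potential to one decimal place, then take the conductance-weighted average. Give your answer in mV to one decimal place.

-57.7 mV

E_Cl⁻ = (25.6/-1)·ln(121/14.1) = -55.0 mV
E_K⁺ = (25.6/1)·ln(5.84/144) = -82.1 mV
E_Na⁺ = (25.6/1)·ln(124/11.9) = 60.0 mV
Vm = (Σ gᵢEᵢ)/(Σ gᵢ) = (19·-55.0 + 18·-82.1 + 3.3·60.0) / (19 + 18 + 3.3)
= -2324.80 / 40.3 = -57.69 mV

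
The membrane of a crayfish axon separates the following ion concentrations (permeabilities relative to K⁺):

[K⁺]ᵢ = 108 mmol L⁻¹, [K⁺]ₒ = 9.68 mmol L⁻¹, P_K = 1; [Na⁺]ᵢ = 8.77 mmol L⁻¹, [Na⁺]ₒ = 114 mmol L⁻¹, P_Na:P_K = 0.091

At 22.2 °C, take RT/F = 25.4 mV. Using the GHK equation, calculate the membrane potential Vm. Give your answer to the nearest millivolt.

Vm = 25.4 · ln[(Σ P·[cation]ₒ + Σ P·[anion]ᵢ) / (Σ P·[cation]ᵢ + Σ P·[anion]ₒ)]
Numerator = 1×9.68 + 0.091×114 = 20.05
Denominator = 1×108 + 0.091×8.77 = 108.8
Vm = 25.4 · ln(0.18432) = 25.4 × (-1.6911) = -42.95 mV

-43 mV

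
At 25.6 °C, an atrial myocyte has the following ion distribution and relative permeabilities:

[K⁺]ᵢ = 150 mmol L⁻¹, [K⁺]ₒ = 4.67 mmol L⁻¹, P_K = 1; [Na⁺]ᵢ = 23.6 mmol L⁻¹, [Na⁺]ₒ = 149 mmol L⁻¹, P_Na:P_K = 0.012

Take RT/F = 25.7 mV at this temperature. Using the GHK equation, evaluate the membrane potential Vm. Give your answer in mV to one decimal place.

-80.9 mV

Vm = 25.7 · ln[(Σ P·[cation]ₒ + Σ P·[anion]ᵢ) / (Σ P·[cation]ᵢ + Σ P·[anion]ₒ)]
Numerator = 1×4.67 + 0.012×149 = 6.458
Denominator = 1×150 + 0.012×23.6 = 150.3
Vm = 25.7 · ln(0.042972) = 25.7 × (-3.1472) = -80.88 mV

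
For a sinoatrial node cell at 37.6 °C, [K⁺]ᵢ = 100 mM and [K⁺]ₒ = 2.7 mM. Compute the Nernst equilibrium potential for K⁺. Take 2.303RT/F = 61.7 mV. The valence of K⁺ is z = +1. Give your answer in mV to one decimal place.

E = (61.7/z) · log₁₀([K⁺]_out/[K⁺]_in) with z = +1.
= (61.7/1) · log₁₀(2.7/100) = 61.70 · log₁₀(0.027)
= 61.70 · (-1.5686) = -96.78 mV

-96.8 mV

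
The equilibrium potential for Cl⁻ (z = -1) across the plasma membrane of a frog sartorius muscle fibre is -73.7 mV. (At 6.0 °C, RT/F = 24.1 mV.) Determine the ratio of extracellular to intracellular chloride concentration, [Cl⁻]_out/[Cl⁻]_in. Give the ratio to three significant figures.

ln([out]/[in]) = E·z/(24.1) = -73.7 × -1 / 24.1 = 3.0581
[out]/[in] = e^(3.0581) = 21.29

21.3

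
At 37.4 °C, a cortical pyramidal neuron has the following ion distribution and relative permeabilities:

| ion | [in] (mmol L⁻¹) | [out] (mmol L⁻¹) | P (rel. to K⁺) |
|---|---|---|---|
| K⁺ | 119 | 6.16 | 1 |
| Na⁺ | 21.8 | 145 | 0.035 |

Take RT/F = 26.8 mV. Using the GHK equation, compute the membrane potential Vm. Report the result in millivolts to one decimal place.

Vm = 26.8 · ln[(Σ P·[cation]ₒ + Σ P·[anion]ᵢ) / (Σ P·[cation]ᵢ + Σ P·[anion]ₒ)]
Numerator = 1×6.16 + 0.035×145 = 11.23
Denominator = 1×119 + 0.035×21.8 = 119.8
Vm = 26.8 · ln(0.09381) = 26.8 × (-2.3665) = -63.42 mV

-63.4 mV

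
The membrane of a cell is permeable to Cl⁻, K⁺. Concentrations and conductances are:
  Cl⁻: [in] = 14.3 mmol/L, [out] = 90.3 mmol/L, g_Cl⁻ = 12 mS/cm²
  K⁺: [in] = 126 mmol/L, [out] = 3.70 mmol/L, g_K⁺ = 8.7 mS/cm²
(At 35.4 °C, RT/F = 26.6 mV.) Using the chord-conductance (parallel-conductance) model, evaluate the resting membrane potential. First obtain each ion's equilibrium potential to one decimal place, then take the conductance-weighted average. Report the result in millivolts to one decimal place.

-67.8 mV

E_Cl⁻ = (26.6/-1)·ln(90.3/14.3) = -49.0 mV
E_K⁺ = (26.6/1)·ln(3.70/126) = -93.8 mV
Vm = (Σ gᵢEᵢ)/(Σ gᵢ) = (12·-49.0 + 8.7·-93.8) / (12 + 8.7)
= -1404.06 / 20.7 = -67.83 mV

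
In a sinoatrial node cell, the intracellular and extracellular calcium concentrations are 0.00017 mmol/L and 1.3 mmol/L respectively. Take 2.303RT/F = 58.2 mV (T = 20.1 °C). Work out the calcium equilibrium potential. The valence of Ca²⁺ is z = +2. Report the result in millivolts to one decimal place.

E = (58.2/z) · log₁₀([Ca²⁺]_out/[Ca²⁺]_in) with z = +2.
= (58.2/2) · log₁₀(1.3/0.00017) = 29.10 · log₁₀(7647)
= 29.10 · (3.8835) = 113.01 mV

113.0 mV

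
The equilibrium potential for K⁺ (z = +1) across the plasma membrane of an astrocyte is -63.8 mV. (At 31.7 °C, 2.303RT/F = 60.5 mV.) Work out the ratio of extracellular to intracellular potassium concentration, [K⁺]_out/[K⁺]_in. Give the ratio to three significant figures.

log₁₀([out]/[in]) = E·z/(60.5) = -63.8 × 1 / 60.5 = -1.0545
[out]/[in] = 10^(-1.0545) = 0.0882

0.0882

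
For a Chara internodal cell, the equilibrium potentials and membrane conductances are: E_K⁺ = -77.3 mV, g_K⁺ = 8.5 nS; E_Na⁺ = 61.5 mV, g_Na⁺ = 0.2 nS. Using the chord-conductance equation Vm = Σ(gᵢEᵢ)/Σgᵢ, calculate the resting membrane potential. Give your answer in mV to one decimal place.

Σ gᵢEᵢ = 8.5·(-77.3) + 0.2·(61.5) = -644.75
Σ gᵢ = 8.5 + 0.2 = 8.7
Vm = -644.75 / 8.7 = -74.11 mV

-74.1 mV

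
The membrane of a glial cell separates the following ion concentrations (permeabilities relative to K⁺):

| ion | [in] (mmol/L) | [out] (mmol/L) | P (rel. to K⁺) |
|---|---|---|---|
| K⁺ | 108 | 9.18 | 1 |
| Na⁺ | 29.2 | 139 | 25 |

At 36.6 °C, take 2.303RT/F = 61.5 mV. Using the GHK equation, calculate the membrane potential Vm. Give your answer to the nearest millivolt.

Vm = 61.5 · log₁₀[(Σ P·[cation]ₒ + Σ P·[anion]ᵢ) / (Σ P·[cation]ᵢ + Σ P·[anion]ₒ)]
Numerator = 1×9.18 + 25×139 = 3484
Denominator = 1×108 + 25×29.2 = 838
Vm = 61.5 · log₁₀(4.1577) = 61.5 × (0.6189) = 38.06 mV

38 mV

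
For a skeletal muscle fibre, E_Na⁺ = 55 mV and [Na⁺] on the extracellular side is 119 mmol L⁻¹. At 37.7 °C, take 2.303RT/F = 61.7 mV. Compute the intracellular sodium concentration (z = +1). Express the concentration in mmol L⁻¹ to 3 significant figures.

15.3 mmol L⁻¹

Nernst: E = (61.7/1) · log₁₀([out]/[in]), so log₁₀([out]/[in]) = 55.0 × 1 / 61.7 = 0.8914.
[out]/[in] = 10^(0.8914) = 7.788.
[in] = 119 / 7.788 = 15.28 mmol L⁻¹.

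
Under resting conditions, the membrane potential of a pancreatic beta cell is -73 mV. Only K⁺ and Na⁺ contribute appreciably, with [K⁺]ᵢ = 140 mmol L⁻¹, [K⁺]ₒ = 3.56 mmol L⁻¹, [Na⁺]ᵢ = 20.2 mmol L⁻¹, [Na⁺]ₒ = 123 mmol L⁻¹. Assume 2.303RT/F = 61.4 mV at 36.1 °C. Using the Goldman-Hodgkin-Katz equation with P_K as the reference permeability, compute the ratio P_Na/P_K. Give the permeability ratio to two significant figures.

Let α = P_Na/P_K. GHK: Vm = 61.4·log₁₀[(Kₒ + α·Naₒ)/(Kᵢ + α·Naᵢ)].
10^(Vm/61.4) = 10^(-73.0/61.4) = 0.064725
So 0.064725·(Kᵢ + α·Naᵢ) = Kₒ + α·Naₒ → α = (0.064725·140.0 − 3.56) / (123.0 − 0.064725·20.2)
α = (9.062 − 3.56) / (123.0 − 1.307) = 5.502/121.7 = 0.04521

0.045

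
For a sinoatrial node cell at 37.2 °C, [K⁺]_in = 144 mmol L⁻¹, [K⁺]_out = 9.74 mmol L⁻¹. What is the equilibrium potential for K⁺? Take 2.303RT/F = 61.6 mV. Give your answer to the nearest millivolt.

E = (61.6/z) · log₁₀([K⁺]_out/[K⁺]_in) with z = +1.
= (61.6/1) · log₁₀(9.74/144) = 61.60 · log₁₀(0.06764)
= 61.60 · (-1.1698) = -72.06 mV

-72 mV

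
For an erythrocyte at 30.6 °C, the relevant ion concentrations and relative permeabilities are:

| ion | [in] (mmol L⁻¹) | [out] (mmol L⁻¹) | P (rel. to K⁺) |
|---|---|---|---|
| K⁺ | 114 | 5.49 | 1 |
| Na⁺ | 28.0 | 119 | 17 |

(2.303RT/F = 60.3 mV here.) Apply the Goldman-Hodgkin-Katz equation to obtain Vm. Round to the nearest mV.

32 mV

Vm = 60.3 · log₁₀[(Σ P·[cation]ₒ + Σ P·[anion]ᵢ) / (Σ P·[cation]ᵢ + Σ P·[anion]ₒ)]
Numerator = 1×5.49 + 17×119 = 2028
Denominator = 1×114 + 17×28.0 = 590
Vm = 60.3 · log₁₀(3.4381) = 60.3 × (0.5363) = 32.34 mV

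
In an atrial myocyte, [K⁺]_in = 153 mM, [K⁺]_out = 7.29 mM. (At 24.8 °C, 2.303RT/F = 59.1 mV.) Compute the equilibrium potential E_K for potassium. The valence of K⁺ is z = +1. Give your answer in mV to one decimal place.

-78.1 mV

E = (59.1/z) · log₁₀([K⁺]_out/[K⁺]_in) with z = +1.
= (59.1/1) · log₁₀(7.29/153) = 59.10 · log₁₀(0.04765)
= 59.10 · (-1.3220) = -78.13 mV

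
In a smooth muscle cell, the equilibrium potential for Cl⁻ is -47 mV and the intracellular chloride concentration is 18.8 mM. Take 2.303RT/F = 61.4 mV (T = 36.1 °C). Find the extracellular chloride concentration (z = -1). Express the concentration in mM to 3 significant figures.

110 mM

Nernst: E = (61.4/-1) · log₁₀([out]/[in]), so log₁₀([out]/[in]) = -47.0 × -1 / 61.4 = 0.7655.
[out]/[in] = 10^(0.7655) = 5.827.
[out] = 5.827 × 18.8 = 109.6 mM.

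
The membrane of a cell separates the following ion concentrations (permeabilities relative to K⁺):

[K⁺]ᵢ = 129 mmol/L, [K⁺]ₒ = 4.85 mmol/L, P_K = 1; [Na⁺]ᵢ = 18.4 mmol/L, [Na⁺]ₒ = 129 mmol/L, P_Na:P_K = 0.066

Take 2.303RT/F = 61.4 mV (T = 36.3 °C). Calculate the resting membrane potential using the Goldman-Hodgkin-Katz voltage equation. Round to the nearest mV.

Vm = 61.4 · log₁₀[(Σ P·[cation]ₒ + Σ P·[anion]ᵢ) / (Σ P·[cation]ᵢ + Σ P·[anion]ₒ)]
Numerator = 1×4.85 + 0.066×129 = 13.36
Denominator = 1×129 + 0.066×18.4 = 130.2
Vm = 61.4 · log₁₀(0.10263) = 61.4 × (-0.9887) = -60.71 mV

-61 mV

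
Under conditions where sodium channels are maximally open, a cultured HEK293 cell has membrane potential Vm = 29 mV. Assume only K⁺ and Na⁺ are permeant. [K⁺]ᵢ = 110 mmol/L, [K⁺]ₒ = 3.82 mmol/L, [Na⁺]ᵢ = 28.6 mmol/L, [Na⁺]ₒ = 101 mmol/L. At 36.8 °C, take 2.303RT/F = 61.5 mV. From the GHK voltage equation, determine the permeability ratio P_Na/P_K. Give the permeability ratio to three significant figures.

19.8

Let α = P_Na/P_K. GHK: Vm = 61.5·log₁₀[(Kₒ + α·Naₒ)/(Kᵢ + α·Naᵢ)].
10^(Vm/61.5) = 10^(29.0/61.5) = 2.9617
So 2.9617·(Kᵢ + α·Naᵢ) = Kₒ + α·Naₒ → α = (2.9617·110.0 − 3.82) / (101.0 − 2.9617·28.6)
α = (325.8 − 3.82) / (101.0 − 84.71) = 322/16.29 = 19.76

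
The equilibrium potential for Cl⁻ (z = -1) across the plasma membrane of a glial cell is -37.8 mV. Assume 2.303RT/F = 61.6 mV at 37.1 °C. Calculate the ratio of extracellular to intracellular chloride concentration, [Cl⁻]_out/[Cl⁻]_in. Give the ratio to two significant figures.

log₁₀([out]/[in]) = E·z/(61.6) = -37.8 × -1 / 61.6 = 0.6136
[out]/[in] = 10^(0.6136) = 4.108

4.1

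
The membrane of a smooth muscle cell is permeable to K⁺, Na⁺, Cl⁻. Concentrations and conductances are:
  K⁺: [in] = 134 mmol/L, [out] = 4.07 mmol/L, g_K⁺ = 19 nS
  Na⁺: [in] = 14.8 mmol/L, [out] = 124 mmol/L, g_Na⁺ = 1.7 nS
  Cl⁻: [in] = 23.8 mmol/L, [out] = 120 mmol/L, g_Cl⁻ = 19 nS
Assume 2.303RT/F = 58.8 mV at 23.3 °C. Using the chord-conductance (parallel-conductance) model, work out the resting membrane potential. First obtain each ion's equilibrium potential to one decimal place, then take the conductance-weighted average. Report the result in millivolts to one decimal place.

E_K⁺ = (58.8/1)·log₁₀(4.07/134) = -89.2 mV
E_Na⁺ = (58.8/1)·log₁₀(124/14.8) = 54.3 mV
E_Cl⁻ = (58.8/-1)·log₁₀(120/23.8) = -41.3 mV
Vm = (Σ gᵢEᵢ)/(Σ gᵢ) = (19·-89.2 + 1.7·54.3 + 19·-41.3) / (19 + 1.7 + 19)
= -2387.19 / 39.7 = -60.13 mV

-60.1 mV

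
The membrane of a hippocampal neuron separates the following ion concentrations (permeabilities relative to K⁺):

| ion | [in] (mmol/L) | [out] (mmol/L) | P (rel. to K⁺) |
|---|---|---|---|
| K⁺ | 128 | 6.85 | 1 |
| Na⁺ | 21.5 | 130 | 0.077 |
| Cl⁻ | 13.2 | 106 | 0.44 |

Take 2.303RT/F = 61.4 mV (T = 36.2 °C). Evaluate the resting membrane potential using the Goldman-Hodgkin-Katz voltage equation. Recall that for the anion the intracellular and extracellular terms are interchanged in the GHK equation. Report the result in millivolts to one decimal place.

-54.7 mV

Vm = 61.4 · log₁₀[(Σ P·[cation]ₒ + Σ P·[anion]ᵢ) / (Σ P·[cation]ᵢ + Σ P·[anion]ₒ)]
Numerator = 1×6.85 + 0.077×130 + 0.44×13.2 = 22.67
Denominator = 1×128 + 0.077×21.5 + 0.44×106 = 176.3
Vm = 61.4 · log₁₀(0.12858) = 61.4 × (-0.8908) = -54.70 mV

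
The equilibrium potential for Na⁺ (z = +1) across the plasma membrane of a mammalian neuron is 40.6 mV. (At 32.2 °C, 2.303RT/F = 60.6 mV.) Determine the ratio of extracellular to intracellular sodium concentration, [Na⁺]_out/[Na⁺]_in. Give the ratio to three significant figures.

4.68

log₁₀([out]/[in]) = E·z/(60.6) = 40.6 × 1 / 60.6 = 0.6700
[out]/[in] = 10^(0.6700) = 4.677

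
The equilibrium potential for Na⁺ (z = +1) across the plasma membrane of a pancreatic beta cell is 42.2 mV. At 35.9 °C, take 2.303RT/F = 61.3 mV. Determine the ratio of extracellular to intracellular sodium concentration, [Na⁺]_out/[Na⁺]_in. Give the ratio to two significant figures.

4.9

log₁₀([out]/[in]) = E·z/(61.3) = 42.2 × 1 / 61.3 = 0.6884
[out]/[in] = 10^(0.6884) = 4.88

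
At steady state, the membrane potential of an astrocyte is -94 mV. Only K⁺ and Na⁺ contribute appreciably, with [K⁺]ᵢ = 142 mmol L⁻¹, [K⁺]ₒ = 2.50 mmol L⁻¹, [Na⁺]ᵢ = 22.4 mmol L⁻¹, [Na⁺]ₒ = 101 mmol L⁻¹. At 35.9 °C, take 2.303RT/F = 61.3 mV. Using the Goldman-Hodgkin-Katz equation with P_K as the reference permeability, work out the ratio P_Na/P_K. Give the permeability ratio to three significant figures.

0.0165

Let α = P_Na/P_K. GHK: Vm = 61.3·log₁₀[(Kₒ + α·Naₒ)/(Kᵢ + α·Naᵢ)].
10^(Vm/61.3) = 10^(-94.0/61.3) = 0.029279
So 0.029279·(Kᵢ + α·Naᵢ) = Kₒ + α·Naₒ → α = (0.029279·142.0 − 2.5) / (101.0 − 0.029279·22.4)
α = (4.158 − 2.5) / (101.0 − 0.6559) = 1.658/100.3 = 0.01652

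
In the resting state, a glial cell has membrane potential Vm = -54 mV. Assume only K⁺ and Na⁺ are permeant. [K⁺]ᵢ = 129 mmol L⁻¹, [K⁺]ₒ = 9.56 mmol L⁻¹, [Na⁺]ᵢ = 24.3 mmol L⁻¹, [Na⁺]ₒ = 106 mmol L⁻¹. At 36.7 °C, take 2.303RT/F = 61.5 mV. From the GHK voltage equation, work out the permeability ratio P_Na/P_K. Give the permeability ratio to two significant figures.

0.073

Let α = P_Na/P_K. GHK: Vm = 61.5·log₁₀[(Kₒ + α·Naₒ)/(Kᵢ + α·Naᵢ)].
10^(Vm/61.5) = 10^(-54.0/61.5) = 0.13242
So 0.13242·(Kᵢ + α·Naᵢ) = Kₒ + α·Naₒ → α = (0.13242·129.0 − 9.56) / (106.0 − 0.13242·24.3)
α = (17.08 − 9.56) / (106.0 − 3.218) = 7.522/102.8 = 0.07318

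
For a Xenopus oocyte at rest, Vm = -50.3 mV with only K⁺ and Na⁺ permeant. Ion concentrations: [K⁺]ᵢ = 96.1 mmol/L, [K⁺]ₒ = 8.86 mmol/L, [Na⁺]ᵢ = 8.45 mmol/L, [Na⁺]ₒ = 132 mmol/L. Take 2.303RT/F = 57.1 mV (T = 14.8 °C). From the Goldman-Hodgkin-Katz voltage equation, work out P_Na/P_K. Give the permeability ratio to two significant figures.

Let α = P_Na/P_K. GHK: Vm = 57.1·log₁₀[(Kₒ + α·Naₒ)/(Kᵢ + α·Naᵢ)].
10^(Vm/57.1) = 10^(-50.3/57.1) = 0.13155
So 0.13155·(Kᵢ + α·Naᵢ) = Kₒ + α·Naₒ → α = (0.13155·96.1 − 8.86) / (132.0 − 0.13155·8.45)
α = (12.64 − 8.86) / (132.0 − 1.112) = 3.782/130.9 = 0.02889

0.029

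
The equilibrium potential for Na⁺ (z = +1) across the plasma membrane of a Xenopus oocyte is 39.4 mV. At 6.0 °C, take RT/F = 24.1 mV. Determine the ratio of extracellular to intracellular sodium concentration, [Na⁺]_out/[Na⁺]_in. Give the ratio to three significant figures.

5.13

ln([out]/[in]) = E·z/(24.1) = 39.4 × 1 / 24.1 = 1.6349
[out]/[in] = e^(1.6349) = 5.129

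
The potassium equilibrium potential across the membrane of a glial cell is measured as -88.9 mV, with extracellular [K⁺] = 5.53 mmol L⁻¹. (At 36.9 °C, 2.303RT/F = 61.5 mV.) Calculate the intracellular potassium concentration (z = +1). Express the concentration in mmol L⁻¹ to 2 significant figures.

Nernst: E = (61.5/1) · log₁₀([out]/[in]), so log₁₀([out]/[in]) = -88.9 × 1 / 61.5 = -1.4455.
[out]/[in] = 10^(-1.4455) = 0.03585.
[in] = 5.53 / 0.03585 = 154.3 mmol L⁻¹.

150 mmol L⁻¹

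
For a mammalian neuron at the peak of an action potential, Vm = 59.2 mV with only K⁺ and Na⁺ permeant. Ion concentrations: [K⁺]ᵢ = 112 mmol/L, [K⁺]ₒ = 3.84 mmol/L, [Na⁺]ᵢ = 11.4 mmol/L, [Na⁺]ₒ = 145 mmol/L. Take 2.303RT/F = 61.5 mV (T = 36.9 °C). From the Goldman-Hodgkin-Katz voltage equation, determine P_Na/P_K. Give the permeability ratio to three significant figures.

25.3

Let α = P_Na/P_K. GHK: Vm = 61.5·log₁₀[(Kₒ + α·Naₒ)/(Kᵢ + α·Naᵢ)].
10^(Vm/61.5) = 10^(59.2/61.5) = 9.1749
So 9.1749·(Kᵢ + α·Naᵢ) = Kₒ + α·Naₒ → α = (9.1749·112.0 − 3.84) / (145.0 − 9.1749·11.4)
α = (1028 − 3.84) / (145.0 − 104.6) = 1024/40.41 = 25.34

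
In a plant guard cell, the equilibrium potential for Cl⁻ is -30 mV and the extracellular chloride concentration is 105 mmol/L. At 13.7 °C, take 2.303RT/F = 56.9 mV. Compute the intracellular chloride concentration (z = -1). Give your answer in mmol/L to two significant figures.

Nernst: E = (56.9/-1) · log₁₀([out]/[in]), so log₁₀([out]/[in]) = -30.0 × -1 / 56.9 = 0.5272.
[out]/[in] = 10^(0.5272) = 3.367.
[in] = 105 / 3.367 = 31.19 mmol/L.

31 mmol/L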